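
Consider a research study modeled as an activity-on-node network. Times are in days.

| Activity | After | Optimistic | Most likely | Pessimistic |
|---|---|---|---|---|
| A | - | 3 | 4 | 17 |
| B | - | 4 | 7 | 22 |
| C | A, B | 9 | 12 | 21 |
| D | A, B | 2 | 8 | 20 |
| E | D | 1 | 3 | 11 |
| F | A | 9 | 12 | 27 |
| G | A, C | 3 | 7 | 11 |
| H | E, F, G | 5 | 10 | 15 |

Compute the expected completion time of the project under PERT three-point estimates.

te_A = (3 + 4·4 + 17)/6 = 36/6 = 6
te_B = (4 + 4·7 + 22)/6 = 54/6 = 9
te_C = (9 + 4·12 + 21)/6 = 78/6 = 13
te_D = (2 + 4·8 + 20)/6 = 54/6 = 9
te_E = (1 + 4·3 + 11)/6 = 24/6 = 4
te_F = (9 + 4·12 + 27)/6 = 84/6 = 14
te_G = (3 + 4·7 + 11)/6 = 42/6 = 7
te_H = (5 + 4·10 + 15)/6 = 60/6 = 10

Forward pass:
ES_A = 0; EF_A = 6
ES_B = 0; EF_B = 9
ES_C = max(EF_A=6, EF_B=9) = 9; EF_C = 9+13 = 22
ES_D = max(EF_A=6, EF_B=9) = 9; EF_D = 9+9 = 18
ES_E = 18; EF_E = 18+4 = 22
ES_F = 6; EF_F = 6+14 = 20
ES_G = max(EF_A=6, EF_C=22) = 22; EF_G = 22+7 = 29
ES_H = max(EF_E=22, EF_F=20, EF_G=29) = 29; EF_H = 29+10 = 39
Expected project duration μ = 39 days. Critical path: B → C → G → H.

39 days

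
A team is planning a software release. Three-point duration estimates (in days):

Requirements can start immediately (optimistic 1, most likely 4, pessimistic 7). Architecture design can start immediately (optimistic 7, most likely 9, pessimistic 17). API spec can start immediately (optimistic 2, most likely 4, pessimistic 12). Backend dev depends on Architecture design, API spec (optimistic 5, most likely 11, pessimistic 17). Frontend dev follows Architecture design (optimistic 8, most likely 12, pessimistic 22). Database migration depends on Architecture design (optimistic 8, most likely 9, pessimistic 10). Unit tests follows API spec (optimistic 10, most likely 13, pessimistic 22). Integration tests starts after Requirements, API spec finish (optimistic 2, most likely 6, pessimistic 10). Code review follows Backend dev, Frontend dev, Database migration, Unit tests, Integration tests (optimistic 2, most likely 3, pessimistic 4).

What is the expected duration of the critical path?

26 days

te_Requirements = (1 + 4·4 + 7)/6 = 24/6 = 4
te_Architecture design = (7 + 4·9 + 17)/6 = 60/6 = 10
te_API spec = (2 + 4·4 + 12)/6 = 30/6 = 5
te_Backend dev = (5 + 4·11 + 17)/6 = 66/6 = 11
te_Frontend dev = (8 + 4·12 + 22)/6 = 78/6 = 13
te_Database migration = (8 + 4·9 + 10)/6 = 54/6 = 9
te_Unit tests = (10 + 4·13 + 22)/6 = 84/6 = 14
te_Integration tests = (2 + 4·6 + 10)/6 = 36/6 = 6
te_Code review = (2 + 4·3 + 4)/6 = 18/6 = 3

Forward pass:
ES_Requirements = 0; EF_Requirements = 4
ES_Architecture design = 0; EF_Architecture design = 10
ES_API spec = 0; EF_API spec = 5
ES_Backend dev = max(EF_Architecture design=10, EF_API spec=5) = 10; EF_Backend dev = 10+11 = 21
ES_Frontend dev = 10; EF_Frontend dev = 10+13 = 23
ES_Database migration = 10; EF_Database migration = 10+9 = 19
ES_Unit tests = 5; EF_Unit tests = 5+14 = 19
ES_Integration tests = max(EF_Requirements=4, EF_API spec=5) = 5; EF_Integration tests = 5+6 = 11
ES_Code review = max(EF_Backend dev=21, EF_Frontend dev=23, EF_Database migration=19, EF_Unit tests=19, EF_Integration tests=11) = 23; EF_Code review = 23+3 = 26
Expected project duration μ = 26 days. Critical path: Architecture design → Frontend dev → Code review.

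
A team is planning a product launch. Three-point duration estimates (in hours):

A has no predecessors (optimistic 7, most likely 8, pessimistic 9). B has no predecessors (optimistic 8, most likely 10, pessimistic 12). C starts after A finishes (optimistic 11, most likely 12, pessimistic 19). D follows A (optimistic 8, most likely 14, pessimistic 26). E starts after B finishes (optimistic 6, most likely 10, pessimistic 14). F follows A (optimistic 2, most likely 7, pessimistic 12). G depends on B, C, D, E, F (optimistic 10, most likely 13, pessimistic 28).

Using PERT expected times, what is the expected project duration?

38 hours

te_A = (7 + 4·8 + 9)/6 = 48/6 = 8
te_B = (8 + 4·10 + 12)/6 = 60/6 = 10
te_C = (11 + 4·12 + 19)/6 = 78/6 = 13
te_D = (8 + 4·14 + 26)/6 = 90/6 = 15
te_E = (6 + 4·10 + 14)/6 = 60/6 = 10
te_F = (2 + 4·7 + 12)/6 = 42/6 = 7
te_G = (10 + 4·13 + 28)/6 = 90/6 = 15

Forward pass:
ES_A = 0; EF_A = 8
ES_B = 0; EF_B = 10
ES_C = 8; EF_C = 8+13 = 21
ES_D = 8; EF_D = 8+15 = 23
ES_E = 10; EF_E = 10+10 = 20
ES_F = 8; EF_F = 8+7 = 15
ES_G = max(EF_B=10, EF_C=21, EF_D=23, EF_E=20, EF_F=15) = 23; EF_G = 23+15 = 38
Expected project duration μ = 38 hours. Critical path: A → D → G.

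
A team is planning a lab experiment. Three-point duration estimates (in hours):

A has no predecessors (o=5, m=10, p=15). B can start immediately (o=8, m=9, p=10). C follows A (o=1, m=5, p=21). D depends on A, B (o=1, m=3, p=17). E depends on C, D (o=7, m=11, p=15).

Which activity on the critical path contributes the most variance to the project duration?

te_A = (5 + 4·10 + 15)/6 = 60/6 = 10; σ²_A = ((15−5)/6)² = 2.778
te_B = (8 + 4·9 + 10)/6 = 54/6 = 9; σ²_B = ((10−8)/6)² = 0.111
te_C = (1 + 4·5 + 21)/6 = 42/6 = 7; σ²_C = ((21−1)/6)² = 11.111
te_D = (1 + 4·3 + 17)/6 = 30/6 = 5; σ²_D = ((17−1)/6)² = 7.111
te_E = (7 + 4·11 + 15)/6 = 66/6 = 11; σ²_E = ((15−7)/6)² = 1.778

Forward pass:
ES_A = 0; EF_A = 10
ES_B = 0; EF_B = 9
ES_C = 10; EF_C = 10+7 = 17
ES_D = max(EF_A=10, EF_B=9) = 10; EF_D = 10+5 = 15
ES_E = max(EF_C=17, EF_D=15) = 17; EF_E = 17+11 = 28
Expected project duration μ = 28 hours. Critical path: A → C → E.

Variances on critical path: σ²_A=2.778, σ²_C=11.111, σ²_E=1.778.
Largest is σ²_C = 11.111.

C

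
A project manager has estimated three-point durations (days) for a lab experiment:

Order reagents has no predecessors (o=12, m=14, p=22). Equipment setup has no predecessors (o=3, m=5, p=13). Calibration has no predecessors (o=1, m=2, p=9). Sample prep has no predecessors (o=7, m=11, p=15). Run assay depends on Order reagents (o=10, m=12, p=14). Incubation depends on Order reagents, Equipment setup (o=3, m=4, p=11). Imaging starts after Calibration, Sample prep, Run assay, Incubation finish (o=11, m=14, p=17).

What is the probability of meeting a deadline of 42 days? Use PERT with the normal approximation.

te_Order reagents = (12 + 4·14 + 22)/6 = 90/6 = 15; σ²_Order reagents = ((22−12)/6)² = 2.778
te_Equipment setup = (3 + 4·5 + 13)/6 = 36/6 = 6; σ²_Equipment setup = ((13−3)/6)² = 2.778
te_Calibration = (1 + 4·2 + 9)/6 = 18/6 = 3; σ²_Calibration = ((9−1)/6)² = 1.778
te_Sample prep = (7 + 4·11 + 15)/6 = 66/6 = 11; σ²_Sample prep = ((15−7)/6)² = 1.778
te_Run assay = (10 + 4·12 + 14)/6 = 72/6 = 12; σ²_Run assay = ((14−10)/6)² = 0.444
te_Incubation = (3 + 4·4 + 11)/6 = 30/6 = 5; σ²_Incubation = ((11−3)/6)² = 1.778
te_Imaging = (11 + 4·14 + 17)/6 = 84/6 = 14; σ²_Imaging = ((17−11)/6)² = 1.000

Forward pass:
ES_Order reagents = 0; EF_Order reagents = 15
ES_Equipment setup = 0; EF_Equipment setup = 6
ES_Calibration = 0; EF_Calibration = 3
ES_Sample prep = 0; EF_Sample prep = 11
ES_Run assay = 15; EF_Run assay = 15+12 = 27
ES_Incubation = max(EF_Order reagents=15, EF_Equipment setup=6) = 15; EF_Incubation = 15+5 = 20
ES_Imaging = max(EF_Calibration=3, EF_Sample prep=11, EF_Run assay=27, EF_Incubation=20) = 27; EF_Imaging = 27+14 = 41
Expected project duration μ = 41 days. Critical path: Order reagents → Run assay → Imaging.

Variance along critical path = 2.778 + 0.444 + 1.000 = 4.222; σ = √4.222 = 2.055 days.
Z = (42 − 41) / 2.055 = 0.487
P(T ≤ 42) = Φ(0.487) ≈ 0.687

0.687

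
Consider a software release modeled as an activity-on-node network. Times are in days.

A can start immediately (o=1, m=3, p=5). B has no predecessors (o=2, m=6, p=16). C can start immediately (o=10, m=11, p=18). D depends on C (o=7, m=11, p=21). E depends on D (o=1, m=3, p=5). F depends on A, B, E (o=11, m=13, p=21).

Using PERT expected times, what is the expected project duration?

41 days

te_A = (1 + 4·3 + 5)/6 = 18/6 = 3
te_B = (2 + 4·6 + 16)/6 = 42/6 = 7
te_C = (10 + 4·11 + 18)/6 = 72/6 = 12
te_D = (7 + 4·11 + 21)/6 = 72/6 = 12
te_E = (1 + 4·3 + 5)/6 = 18/6 = 3
te_F = (11 + 4·13 + 21)/6 = 84/6 = 14

Forward pass:
ES_A = 0; EF_A = 3
ES_B = 0; EF_B = 7
ES_C = 0; EF_C = 12
ES_D = 12; EF_D = 12+12 = 24
ES_E = 24; EF_E = 24+3 = 27
ES_F = max(EF_A=3, EF_B=7, EF_E=27) = 27; EF_F = 27+14 = 41
Expected project duration μ = 41 days. Critical path: C → D → E → F.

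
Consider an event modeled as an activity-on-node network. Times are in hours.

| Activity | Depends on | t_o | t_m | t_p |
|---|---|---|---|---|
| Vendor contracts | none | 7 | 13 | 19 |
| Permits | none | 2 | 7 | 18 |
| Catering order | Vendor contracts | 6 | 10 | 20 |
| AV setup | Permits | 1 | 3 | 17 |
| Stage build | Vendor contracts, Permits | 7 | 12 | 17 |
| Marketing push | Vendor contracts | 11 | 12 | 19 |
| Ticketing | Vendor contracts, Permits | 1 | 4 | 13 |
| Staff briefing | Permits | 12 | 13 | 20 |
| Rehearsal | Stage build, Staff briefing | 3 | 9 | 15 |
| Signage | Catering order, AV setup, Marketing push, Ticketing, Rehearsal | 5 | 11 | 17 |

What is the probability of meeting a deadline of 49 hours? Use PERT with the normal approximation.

te_Vendor contracts = (7 + 4·13 + 19)/6 = 78/6 = 13; σ²_Vendor contracts = ((19−7)/6)² = 4.000
te_Permits = (2 + 4·7 + 18)/6 = 48/6 = 8; σ²_Permits = ((18−2)/6)² = 7.111
te_Catering order = (6 + 4·10 + 20)/6 = 66/6 = 11; σ²_Catering order = ((20−6)/6)² = 5.444
te_AV setup = (1 + 4·3 + 17)/6 = 30/6 = 5; σ²_AV setup = ((17−1)/6)² = 7.111
te_Stage build = (7 + 4·12 + 17)/6 = 72/6 = 12; σ²_Stage build = ((17−7)/6)² = 2.778
te_Marketing push = (11 + 4·12 + 19)/6 = 78/6 = 13; σ²_Marketing push = ((19−11)/6)² = 1.778
te_Ticketing = (1 + 4·4 + 13)/6 = 30/6 = 5; σ²_Ticketing = ((13−1)/6)² = 4.000
te_Staff briefing = (12 + 4·13 + 20)/6 = 84/6 = 14; σ²_Staff briefing = ((20−12)/6)² = 1.778
te_Rehearsal = (3 + 4·9 + 15)/6 = 54/6 = 9; σ²_Rehearsal = ((15−3)/6)² = 4.000
te_Signage = (5 + 4·11 + 17)/6 = 66/6 = 11; σ²_Signage = ((17−5)/6)² = 4.000

Forward pass:
ES_Vendor contracts = 0; EF_Vendor contracts = 13
ES_Permits = 0; EF_Permits = 8
ES_Catering order = 13; EF_Catering order = 13+11 = 24
ES_AV setup = 8; EF_AV setup = 8+5 = 13
ES_Stage build = max(EF_Vendor contracts=13, EF_Permits=8) = 13; EF_Stage build = 13+12 = 25
ES_Marketing push = 13; EF_Marketing push = 13+13 = 26
ES_Ticketing = max(EF_Vendor contracts=13, EF_Permits=8) = 13; EF_Ticketing = 13+5 = 18
ES_Staff briefing = 8; EF_Staff briefing = 8+14 = 22
ES_Rehearsal = max(EF_Stage build=25, EF_Staff briefing=22) = 25; EF_Rehearsal = 25+9 = 34
ES_Signage = max(EF_Catering order=24, EF_AV setup=13, EF_Marketing push=26, EF_Ticketing=18, EF_Rehearsal=34) = 34; EF_Signage = 34+11 = 45
Expected project duration μ = 45 hours. Critical path: Vendor contracts → Stage build → Rehearsal → Signage.

Variance along critical path = 4.000 + 2.778 + 4.000 + 4.000 = 14.778; σ = √14.778 = 3.844 hours.
Z = (49 − 45) / 3.844 = 1.041
P(T ≤ 49) = Φ(1.041) ≈ 0.851

0.851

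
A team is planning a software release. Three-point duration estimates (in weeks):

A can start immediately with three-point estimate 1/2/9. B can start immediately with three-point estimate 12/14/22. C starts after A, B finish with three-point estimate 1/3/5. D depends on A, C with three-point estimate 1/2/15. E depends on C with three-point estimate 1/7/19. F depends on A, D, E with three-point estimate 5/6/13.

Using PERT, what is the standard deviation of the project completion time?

te_A = (1 + 4·2 + 9)/6 = 18/6 = 3; σ²_A = ((9−1)/6)² = 1.778
te_B = (12 + 4·14 + 22)/6 = 90/6 = 15; σ²_B = ((22−12)/6)² = 2.778
te_C = (1 + 4·3 + 5)/6 = 18/6 = 3; σ²_C = ((5−1)/6)² = 0.444
te_D = (1 + 4·2 + 15)/6 = 24/6 = 4; σ²_D = ((15−1)/6)² = 5.444
te_E = (1 + 4·7 + 19)/6 = 48/6 = 8; σ²_E = ((19−1)/6)² = 9.000
te_F = (5 + 4·6 + 13)/6 = 42/6 = 7; σ²_F = ((13−5)/6)² = 1.778

Forward pass:
ES_A = 0; EF_A = 3
ES_B = 0; EF_B = 15
ES_C = max(EF_A=3, EF_B=15) = 15; EF_C = 15+3 = 18
ES_D = max(EF_A=3, EF_C=18) = 18; EF_D = 18+4 = 22
ES_E = 18; EF_E = 18+8 = 26
ES_F = max(EF_A=3, EF_D=22, EF_E=26) = 26; EF_F = 26+7 = 33
Expected project duration μ = 33 weeks. Critical path: B → C → E → F.

Variance along critical path = 2.778 + 0.444 + 9.000 + 1.778 = 14.000
σ = √14.000 = 3.742 weeks

3.74 weeks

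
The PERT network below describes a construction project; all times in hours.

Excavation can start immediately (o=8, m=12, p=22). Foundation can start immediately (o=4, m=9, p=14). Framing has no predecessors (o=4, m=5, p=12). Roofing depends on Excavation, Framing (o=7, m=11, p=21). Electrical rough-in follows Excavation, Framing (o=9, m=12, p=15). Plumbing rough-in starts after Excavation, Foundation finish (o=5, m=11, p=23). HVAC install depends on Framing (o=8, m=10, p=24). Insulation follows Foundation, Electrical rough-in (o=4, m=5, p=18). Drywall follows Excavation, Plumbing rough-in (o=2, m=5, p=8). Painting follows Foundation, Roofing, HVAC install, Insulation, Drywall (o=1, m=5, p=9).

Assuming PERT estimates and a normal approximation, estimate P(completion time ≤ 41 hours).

0.860

te_Excavation = (8 + 4·12 + 22)/6 = 78/6 = 13; σ²_Excavation = ((22−8)/6)² = 5.444
te_Foundation = (4 + 4·9 + 14)/6 = 54/6 = 9; σ²_Foundation = ((14−4)/6)² = 2.778
te_Framing = (4 + 4·5 + 12)/6 = 36/6 = 6; σ²_Framing = ((12−4)/6)² = 1.778
te_Roofing = (7 + 4·11 + 21)/6 = 72/6 = 12; σ²_Roofing = ((21−7)/6)² = 5.444
te_Electrical rough-in = (9 + 4·12 + 15)/6 = 72/6 = 12; σ²_Electrical rough-in = ((15−9)/6)² = 1.000
te_Plumbing rough-in = (5 + 4·11 + 23)/6 = 72/6 = 12; σ²_Plumbing rough-in = ((23−5)/6)² = 9.000
te_HVAC install = (8 + 4·10 + 24)/6 = 72/6 = 12; σ²_HVAC install = ((24−8)/6)² = 7.111
te_Insulation = (4 + 4·5 + 18)/6 = 42/6 = 7; σ²_Insulation = ((18−4)/6)² = 5.444
te_Drywall = (2 + 4·5 + 8)/6 = 30/6 = 5; σ²_Drywall = ((8−2)/6)² = 1.000
te_Painting = (1 + 4·5 + 9)/6 = 30/6 = 5; σ²_Painting = ((9−1)/6)² = 1.778

Forward pass:
ES_Excavation = 0; EF_Excavation = 13
ES_Foundation = 0; EF_Foundation = 9
ES_Framing = 0; EF_Framing = 6
ES_Roofing = max(EF_Excavation=13, EF_Framing=6) = 13; EF_Roofing = 13+12 = 25
ES_Electrical rough-in = max(EF_Excavation=13, EF_Framing=6) = 13; EF_Electrical rough-in = 13+12 = 25
ES_Plumbing rough-in = max(EF_Excavation=13, EF_Foundation=9) = 13; EF_Plumbing rough-in = 13+12 = 25
ES_HVAC install = 6; EF_HVAC install = 6+12 = 18
ES_Insulation = max(EF_Foundation=9, EF_Electrical rough-in=25) = 25; EF_Insulation = 25+7 = 32
ES_Drywall = max(EF_Excavation=13, EF_Plumbing rough-in=25) = 25; EF_Drywall = 25+5 = 30
ES_Painting = max(EF_Foundation=9, EF_Roofing=25, EF_HVAC install=18, EF_Insulation=32, EF_Drywall=30) = 32; EF_Painting = 32+5 = 37
Expected project duration μ = 37 hours. Critical path: Excavation → Electrical rough-in → Insulation → Painting.

Variance along critical path = 5.444 + 1.000 + 5.444 + 1.778 = 13.667; σ = √13.667 = 3.697 hours.
Z = (41 − 37) / 3.697 = 1.082
P(T ≤ 41) = Φ(1.082) ≈ 0.860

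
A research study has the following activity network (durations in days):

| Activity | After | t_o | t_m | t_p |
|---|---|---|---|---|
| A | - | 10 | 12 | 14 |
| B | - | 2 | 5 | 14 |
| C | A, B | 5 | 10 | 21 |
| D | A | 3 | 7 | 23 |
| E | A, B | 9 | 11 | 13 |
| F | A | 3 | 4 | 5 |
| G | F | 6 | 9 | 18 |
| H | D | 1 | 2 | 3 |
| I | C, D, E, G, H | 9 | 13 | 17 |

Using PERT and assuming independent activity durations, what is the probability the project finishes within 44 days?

0.977

te_A = (10 + 4·12 + 14)/6 = 72/6 = 12; σ²_A = ((14−10)/6)² = 0.444
te_B = (2 + 4·5 + 14)/6 = 36/6 = 6; σ²_B = ((14−2)/6)² = 4.000
te_C = (5 + 4·10 + 21)/6 = 66/6 = 11; σ²_C = ((21−5)/6)² = 7.111
te_D = (3 + 4·7 + 23)/6 = 54/6 = 9; σ²_D = ((23−3)/6)² = 11.111
te_E = (9 + 4·11 + 13)/6 = 66/6 = 11; σ²_E = ((13−9)/6)² = 0.444
te_F = (3 + 4·4 + 5)/6 = 24/6 = 4; σ²_F = ((5−3)/6)² = 0.111
te_G = (6 + 4·9 + 18)/6 = 60/6 = 10; σ²_G = ((18−6)/6)² = 4.000
te_H = (1 + 4·2 + 3)/6 = 12/6 = 2; σ²_H = ((3−1)/6)² = 0.111
te_I = (9 + 4·13 + 17)/6 = 78/6 = 13; σ²_I = ((17−9)/6)² = 1.778

Forward pass:
ES_A = 0; EF_A = 12
ES_B = 0; EF_B = 6
ES_C = max(EF_A=12, EF_B=6) = 12; EF_C = 12+11 = 23
ES_D = 12; EF_D = 12+9 = 21
ES_E = max(EF_A=12, EF_B=6) = 12; EF_E = 12+11 = 23
ES_F = 12; EF_F = 12+4 = 16
ES_G = 16; EF_G = 16+10 = 26
ES_H = 21; EF_H = 21+2 = 23
ES_I = max(EF_C=23, EF_D=21, EF_E=23, EF_G=26, EF_H=23) = 26; EF_I = 26+13 = 39
Expected project duration μ = 39 days. Critical path: A → F → G → I.

Variance along critical path = 0.444 + 0.111 + 4.000 + 1.778 = 6.333; σ = √6.333 = 2.517 days.
Z = (44 − 39) / 2.517 = 1.987
P(T ≤ 44) = Φ(1.987) ≈ 0.977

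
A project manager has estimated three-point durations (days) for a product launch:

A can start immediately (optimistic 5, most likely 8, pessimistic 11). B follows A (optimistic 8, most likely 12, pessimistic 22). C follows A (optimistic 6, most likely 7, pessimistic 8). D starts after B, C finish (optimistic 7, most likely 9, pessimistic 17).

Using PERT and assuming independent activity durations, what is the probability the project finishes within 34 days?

0.838

te_A = (5 + 4·8 + 11)/6 = 48/6 = 8; σ²_A = ((11−5)/6)² = 1.000
te_B = (8 + 4·12 + 22)/6 = 78/6 = 13; σ²_B = ((22−8)/6)² = 5.444
te_C = (6 + 4·7 + 8)/6 = 42/6 = 7; σ²_C = ((8−6)/6)² = 0.111
te_D = (7 + 4·9 + 17)/6 = 60/6 = 10; σ²_D = ((17−7)/6)² = 2.778

Forward pass:
ES_A = 0; EF_A = 8
ES_B = 8; EF_B = 8+13 = 21
ES_C = 8; EF_C = 8+7 = 15
ES_D = max(EF_B=21, EF_C=15) = 21; EF_D = 21+10 = 31
Expected project duration μ = 31 days. Critical path: A → B → D.

Variance along critical path = 1.000 + 5.444 + 2.778 = 9.222; σ = √9.222 = 3.037 days.
Z = (34 − 31) / 3.037 = 0.988
P(T ≤ 34) = Φ(0.988) ≈ 0.838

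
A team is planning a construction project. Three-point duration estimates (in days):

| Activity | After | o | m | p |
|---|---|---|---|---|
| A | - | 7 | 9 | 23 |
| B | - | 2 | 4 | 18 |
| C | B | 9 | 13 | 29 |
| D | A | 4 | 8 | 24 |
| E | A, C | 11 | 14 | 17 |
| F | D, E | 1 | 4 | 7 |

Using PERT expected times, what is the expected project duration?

39 days

te_A = (7 + 4·9 + 23)/6 = 66/6 = 11
te_B = (2 + 4·4 + 18)/6 = 36/6 = 6
te_C = (9 + 4·13 + 29)/6 = 90/6 = 15
te_D = (4 + 4·8 + 24)/6 = 60/6 = 10
te_E = (11 + 4·14 + 17)/6 = 84/6 = 14
te_F = (1 + 4·4 + 7)/6 = 24/6 = 4

Forward pass:
ES_A = 0; EF_A = 11
ES_B = 0; EF_B = 6
ES_C = 6; EF_C = 6+15 = 21
ES_D = 11; EF_D = 11+10 = 21
ES_E = max(EF_A=11, EF_C=21) = 21; EF_E = 21+14 = 35
ES_F = max(EF_D=21, EF_E=35) = 35; EF_F = 35+4 = 39
Expected project duration μ = 39 days. Critical path: B → C → E → F.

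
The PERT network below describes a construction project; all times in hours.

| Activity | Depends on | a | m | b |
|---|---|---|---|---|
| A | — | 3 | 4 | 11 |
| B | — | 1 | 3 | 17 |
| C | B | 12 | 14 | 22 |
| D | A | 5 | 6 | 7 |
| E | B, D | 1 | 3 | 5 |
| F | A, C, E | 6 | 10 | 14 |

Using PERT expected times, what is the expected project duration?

30 hours

te_A = (3 + 4·4 + 11)/6 = 30/6 = 5
te_B = (1 + 4·3 + 17)/6 = 30/6 = 5
te_C = (12 + 4·14 + 22)/6 = 90/6 = 15
te_D = (5 + 4·6 + 7)/6 = 36/6 = 6
te_E = (1 + 4·3 + 5)/6 = 18/6 = 3
te_F = (6 + 4·10 + 14)/6 = 60/6 = 10

Forward pass:
ES_A = 0; EF_A = 5
ES_B = 0; EF_B = 5
ES_C = 5; EF_C = 5+15 = 20
ES_D = 5; EF_D = 5+6 = 11
ES_E = max(EF_B=5, EF_D=11) = 11; EF_E = 11+3 = 14
ES_F = max(EF_A=5, EF_C=20, EF_E=14) = 20; EF_F = 20+10 = 30
Expected project duration μ = 30 hours. Critical path: B → C → F.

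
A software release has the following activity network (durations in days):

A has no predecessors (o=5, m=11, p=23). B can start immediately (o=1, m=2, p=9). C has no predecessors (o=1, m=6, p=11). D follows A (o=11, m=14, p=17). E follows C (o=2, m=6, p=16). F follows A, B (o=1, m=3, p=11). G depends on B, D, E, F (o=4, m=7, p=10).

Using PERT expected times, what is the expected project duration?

te_A = (5 + 4·11 + 23)/6 = 72/6 = 12
te_B = (1 + 4·2 + 9)/6 = 18/6 = 3
te_C = (1 + 4·6 + 11)/6 = 36/6 = 6
te_D = (11 + 4·14 + 17)/6 = 84/6 = 14
te_E = (2 + 4·6 + 16)/6 = 42/6 = 7
te_F = (1 + 4·3 + 11)/6 = 24/6 = 4
te_G = (4 + 4·7 + 10)/6 = 42/6 = 7

Forward pass:
ES_A = 0; EF_A = 12
ES_B = 0; EF_B = 3
ES_C = 0; EF_C = 6
ES_D = 12; EF_D = 12+14 = 26
ES_E = 6; EF_E = 6+7 = 13
ES_F = max(EF_A=12, EF_B=3) = 12; EF_F = 12+4 = 16
ES_G = max(EF_B=3, EF_D=26, EF_E=13, EF_F=16) = 26; EF_G = 26+7 = 33
Expected project duration μ = 33 days. Critical path: A → D → G.

33 days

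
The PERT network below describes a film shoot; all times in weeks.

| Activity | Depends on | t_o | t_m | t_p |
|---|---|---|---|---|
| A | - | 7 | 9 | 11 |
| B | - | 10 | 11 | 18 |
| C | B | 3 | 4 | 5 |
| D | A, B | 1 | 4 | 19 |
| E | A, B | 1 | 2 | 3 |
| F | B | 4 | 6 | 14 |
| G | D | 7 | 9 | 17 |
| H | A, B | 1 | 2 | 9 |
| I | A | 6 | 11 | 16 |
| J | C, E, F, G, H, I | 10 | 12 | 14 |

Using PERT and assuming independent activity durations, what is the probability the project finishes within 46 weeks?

te_A = (7 + 4·9 + 11)/6 = 54/6 = 9; σ²_A = ((11−7)/6)² = 0.444
te_B = (10 + 4·11 + 18)/6 = 72/6 = 12; σ²_B = ((18−10)/6)² = 1.778
te_C = (3 + 4·4 + 5)/6 = 24/6 = 4; σ²_C = ((5−3)/6)² = 0.111
te_D = (1 + 4·4 + 19)/6 = 36/6 = 6; σ²_D = ((19−1)/6)² = 9.000
te_E = (1 + 4·2 + 3)/6 = 12/6 = 2; σ²_E = ((3−1)/6)² = 0.111
te_F = (4 + 4·6 + 14)/6 = 42/6 = 7; σ²_F = ((14−4)/6)² = 2.778
te_G = (7 + 4·9 + 17)/6 = 60/6 = 10; σ²_G = ((17−7)/6)² = 2.778
te_H = (1 + 4·2 + 9)/6 = 18/6 = 3; σ²_H = ((9−1)/6)² = 1.778
te_I = (6 + 4·11 + 16)/6 = 66/6 = 11; σ²_I = ((16−6)/6)² = 2.778
te_J = (10 + 4·12 + 14)/6 = 72/6 = 12; σ²_J = ((14−10)/6)² = 0.444

Forward pass:
ES_A = 0; EF_A = 9
ES_B = 0; EF_B = 12
ES_C = 12; EF_C = 12+4 = 16
ES_D = max(EF_A=9, EF_B=12) = 12; EF_D = 12+6 = 18
ES_E = max(EF_A=9, EF_B=12) = 12; EF_E = 12+2 = 14
ES_F = 12; EF_F = 12+7 = 19
ES_G = 18; EF_G = 18+10 = 28
ES_H = max(EF_A=9, EF_B=12) = 12; EF_H = 12+3 = 15
ES_I = 9; EF_I = 9+11 = 20
ES_J = max(EF_C=16, EF_E=14, EF_F=19, EF_G=28, EF_H=15, EF_I=20) = 28; EF_J = 28+12 = 40
Expected project duration μ = 40 weeks. Critical path: B → D → G → J.

Variance along critical path = 1.778 + 9.000 + 2.778 + 0.444 = 14.000; σ = √14.000 = 3.742 weeks.
Z = (46 − 40) / 3.742 = 1.604
P(T ≤ 46) = Φ(1.604) ≈ 0.946

0.946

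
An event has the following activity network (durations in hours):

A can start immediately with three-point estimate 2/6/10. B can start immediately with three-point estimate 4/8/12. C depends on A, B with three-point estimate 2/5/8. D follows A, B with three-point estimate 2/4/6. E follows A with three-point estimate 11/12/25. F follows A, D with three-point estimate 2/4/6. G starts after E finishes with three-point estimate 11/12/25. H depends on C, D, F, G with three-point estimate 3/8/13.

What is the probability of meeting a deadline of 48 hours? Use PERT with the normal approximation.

te_A = (2 + 4·6 + 10)/6 = 36/6 = 6; σ²_A = ((10−2)/6)² = 1.778
te_B = (4 + 4·8 + 12)/6 = 48/6 = 8; σ²_B = ((12−4)/6)² = 1.778
te_C = (2 + 4·5 + 8)/6 = 30/6 = 5; σ²_C = ((8−2)/6)² = 1.000
te_D = (2 + 4·4 + 6)/6 = 24/6 = 4; σ²_D = ((6−2)/6)² = 0.444
te_E = (11 + 4·12 + 25)/6 = 84/6 = 14; σ²_E = ((25−11)/6)² = 5.444
te_F = (2 + 4·4 + 6)/6 = 24/6 = 4; σ²_F = ((6−2)/6)² = 0.444
te_G = (11 + 4·12 + 25)/6 = 84/6 = 14; σ²_G = ((25−11)/6)² = 5.444
te_H = (3 + 4·8 + 13)/6 = 48/6 = 8; σ²_H = ((13−3)/6)² = 2.778

Forward pass:
ES_A = 0; EF_A = 6
ES_B = 0; EF_B = 8
ES_C = max(EF_A=6, EF_B=8) = 8; EF_C = 8+5 = 13
ES_D = max(EF_A=6, EF_B=8) = 8; EF_D = 8+4 = 12
ES_E = 6; EF_E = 6+14 = 20
ES_F = max(EF_A=6, EF_D=12) = 12; EF_F = 12+4 = 16
ES_G = 20; EF_G = 20+14 = 34
ES_H = max(EF_C=13, EF_D=12, EF_F=16, EF_G=34) = 34; EF_H = 34+8 = 42
Expected project duration μ = 42 hours. Critical path: A → E → G → H.

Variance along critical path = 1.778 + 5.444 + 5.444 + 2.778 = 15.444; σ = √15.444 = 3.930 hours.
Z = (48 − 42) / 3.930 = 1.527
P(T ≤ 48) = Φ(1.527) ≈ 0.937

0.937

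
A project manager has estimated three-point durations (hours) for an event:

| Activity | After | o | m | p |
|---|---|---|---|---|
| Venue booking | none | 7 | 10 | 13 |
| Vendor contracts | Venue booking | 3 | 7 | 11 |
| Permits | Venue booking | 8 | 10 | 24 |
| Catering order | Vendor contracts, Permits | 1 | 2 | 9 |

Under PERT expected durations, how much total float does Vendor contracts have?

te_Venue booking = (7 + 4·10 + 13)/6 = 60/6 = 10
te_Vendor contracts = (3 + 4·7 + 11)/6 = 42/6 = 7
te_Permits = (8 + 4·10 + 24)/6 = 72/6 = 12
te_Catering order = (1 + 4·2 + 9)/6 = 18/6 = 3

Forward pass:
ES_Venue booking = 0; EF_Venue booking = 10
ES_Vendor contracts = 10; EF_Vendor contracts = 10+7 = 17
ES_Permits = 10; EF_Permits = 10+12 = 22
ES_Catering order = max(EF_Vendor contracts=17, EF_Permits=22) = 22; EF_Catering order = 22+3 = 25
Expected project duration μ = 25 hours. Critical path: Venue booking → Permits → Catering order.

Backward pass:
LF_Catering order = 25; LS_Catering order = 25−3 = 22
LF_Permits = LS_Catering order = 22; LS_Permits = 22−12 = 10
LF_Vendor contracts = LS_Catering order = 22; LS_Vendor contracts = 22−7 = 15
LF_Venue booking = min(LS_Vendor contracts=15, LS_Permits=10) = 10; LS_Venue booking = 10−10 = 0
Slack_Vendor contracts = LS_Vendor contracts − ES_Vendor contracts = 15 − 10 = 5

5 hours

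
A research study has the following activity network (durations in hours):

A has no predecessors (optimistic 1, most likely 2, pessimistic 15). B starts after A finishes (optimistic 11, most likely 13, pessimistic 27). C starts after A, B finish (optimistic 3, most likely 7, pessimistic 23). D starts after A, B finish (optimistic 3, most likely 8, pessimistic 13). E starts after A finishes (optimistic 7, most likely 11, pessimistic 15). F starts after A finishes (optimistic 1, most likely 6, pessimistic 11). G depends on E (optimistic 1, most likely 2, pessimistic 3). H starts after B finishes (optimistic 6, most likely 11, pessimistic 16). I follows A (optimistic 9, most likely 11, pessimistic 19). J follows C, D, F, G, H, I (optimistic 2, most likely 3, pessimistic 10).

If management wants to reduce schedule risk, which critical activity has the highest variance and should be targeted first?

B

te_A = (1 + 4·2 + 15)/6 = 24/6 = 4; σ²_A = ((15−1)/6)² = 5.444
te_B = (11 + 4·13 + 27)/6 = 90/6 = 15; σ²_B = ((27−11)/6)² = 7.111
te_C = (3 + 4·7 + 23)/6 = 54/6 = 9; σ²_C = ((23−3)/6)² = 11.111
te_D = (3 + 4·8 + 13)/6 = 48/6 = 8; σ²_D = ((13−3)/6)² = 2.778
te_E = (7 + 4·11 + 15)/6 = 66/6 = 11; σ²_E = ((15−7)/6)² = 1.778
te_F = (1 + 4·6 + 11)/6 = 36/6 = 6; σ²_F = ((11−1)/6)² = 2.778
te_G = (1 + 4·2 + 3)/6 = 12/6 = 2; σ²_G = ((3−1)/6)² = 0.111
te_H = (6 + 4·11 + 16)/6 = 66/6 = 11; σ²_H = ((16−6)/6)² = 2.778
te_I = (9 + 4·11 + 19)/6 = 72/6 = 12; σ²_I = ((19−9)/6)² = 2.778
te_J = (2 + 4·3 + 10)/6 = 24/6 = 4; σ²_J = ((10−2)/6)² = 1.778

Forward pass:
ES_A = 0; EF_A = 4
ES_B = 4; EF_B = 4+15 = 19
ES_C = max(EF_A=4, EF_B=19) = 19; EF_C = 19+9 = 28
ES_D = max(EF_A=4, EF_B=19) = 19; EF_D = 19+8 = 27
ES_E = 4; EF_E = 4+11 = 15
ES_F = 4; EF_F = 4+6 = 10
ES_G = 15; EF_G = 15+2 = 17
ES_H = 19; EF_H = 19+11 = 30
ES_I = 4; EF_I = 4+12 = 16
ES_J = max(EF_C=28, EF_D=27, EF_F=10, EF_G=17, EF_H=30, EF_I=16) = 30; EF_J = 30+4 = 34
Expected project duration μ = 34 hours. Critical path: A → B → H → J.

Variances on critical path: σ²_A=5.444, σ²_B=7.111, σ²_H=2.778, σ²_J=1.778.
Largest is σ²_B = 7.111.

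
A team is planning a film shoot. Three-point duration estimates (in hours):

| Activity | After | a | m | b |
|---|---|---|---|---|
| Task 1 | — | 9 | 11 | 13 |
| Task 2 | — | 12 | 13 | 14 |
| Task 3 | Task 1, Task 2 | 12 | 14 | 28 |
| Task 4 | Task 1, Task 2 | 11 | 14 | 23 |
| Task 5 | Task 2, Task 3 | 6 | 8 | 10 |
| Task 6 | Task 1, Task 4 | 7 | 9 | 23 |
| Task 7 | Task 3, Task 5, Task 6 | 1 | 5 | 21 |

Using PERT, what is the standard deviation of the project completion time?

te_Task 1 = (9 + 4·11 + 13)/6 = 66/6 = 11; σ²_Task 1 = ((13−9)/6)² = 0.444
te_Task 2 = (12 + 4·13 + 14)/6 = 78/6 = 13; σ²_Task 2 = ((14−12)/6)² = 0.111
te_Task 3 = (12 + 4·14 + 28)/6 = 96/6 = 16; σ²_Task 3 = ((28−12)/6)² = 7.111
te_Task 4 = (11 + 4·14 + 23)/6 = 90/6 = 15; σ²_Task 4 = ((23−11)/6)² = 4.000
te_Task 5 = (6 + 4·8 + 10)/6 = 48/6 = 8; σ²_Task 5 = ((10−6)/6)² = 0.444
te_Task 6 = (7 + 4·9 + 23)/6 = 66/6 = 11; σ²_Task 6 = ((23−7)/6)² = 7.111
te_Task 7 = (1 + 4·5 + 21)/6 = 42/6 = 7; σ²_Task 7 = ((21−1)/6)² = 11.111

Forward pass:
ES_Task 1 = 0; EF_Task 1 = 11
ES_Task 2 = 0; EF_Task 2 = 13
ES_Task 3 = max(EF_Task 1=11, EF_Task 2=13) = 13; EF_Task 3 = 13+16 = 29
ES_Task 4 = max(EF_Task 1=11, EF_Task 2=13) = 13; EF_Task 4 = 13+15 = 28
ES_Task 5 = max(EF_Task 2=13, EF_Task 3=29) = 29; EF_Task 5 = 29+8 = 37
ES_Task 6 = max(EF_Task 1=11, EF_Task 4=28) = 28; EF_Task 6 = 28+11 = 39
ES_Task 7 = max(EF_Task 3=29, EF_Task 5=37, EF_Task 6=39) = 39; EF_Task 7 = 39+7 = 46
Expected project duration μ = 46 hours. Critical path: Task 2 → Task 4 → Task 6 → Task 7.

Variance along critical path = 0.111 + 4.000 + 7.111 + 11.111 = 22.333
σ = √22.333 = 4.726 hours

4.73 hours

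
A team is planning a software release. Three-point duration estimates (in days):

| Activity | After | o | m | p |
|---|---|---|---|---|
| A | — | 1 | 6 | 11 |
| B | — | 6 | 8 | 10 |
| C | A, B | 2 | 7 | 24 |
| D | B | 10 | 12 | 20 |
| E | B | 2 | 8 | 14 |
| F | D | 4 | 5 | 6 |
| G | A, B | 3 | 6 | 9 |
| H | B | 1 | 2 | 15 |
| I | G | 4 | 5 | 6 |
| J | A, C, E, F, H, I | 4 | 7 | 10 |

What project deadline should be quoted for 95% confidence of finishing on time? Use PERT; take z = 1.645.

te_A = (1 + 4·6 + 11)/6 = 36/6 = 6; σ²_A = ((11−1)/6)² = 2.778
te_B = (6 + 4·8 + 10)/6 = 48/6 = 8; σ²_B = ((10−6)/6)² = 0.444
te_C = (2 + 4·7 + 24)/6 = 54/6 = 9; σ²_C = ((24−2)/6)² = 13.444
te_D = (10 + 4·12 + 20)/6 = 78/6 = 13; σ²_D = ((20−10)/6)² = 2.778
te_E = (2 + 4·8 + 14)/6 = 48/6 = 8; σ²_E = ((14−2)/6)² = 4.000
te_F = (4 + 4·5 + 6)/6 = 30/6 = 5; σ²_F = ((6−4)/6)² = 0.111
te_G = (3 + 4·6 + 9)/6 = 36/6 = 6; σ²_G = ((9−3)/6)² = 1.000
te_H = (1 + 4·2 + 15)/6 = 24/6 = 4; σ²_H = ((15−1)/6)² = 5.444
te_I = (4 + 4·5 + 6)/6 = 30/6 = 5; σ²_I = ((6−4)/6)² = 0.111
te_J = (4 + 4·7 + 10)/6 = 42/6 = 7; σ²_J = ((10−4)/6)² = 1.000

Forward pass:
ES_A = 0; EF_A = 6
ES_B = 0; EF_B = 8
ES_C = max(EF_A=6, EF_B=8) = 8; EF_C = 8+9 = 17
ES_D = 8; EF_D = 8+13 = 21
ES_E = 8; EF_E = 8+8 = 16
ES_F = 21; EF_F = 21+5 = 26
ES_G = max(EF_A=6, EF_B=8) = 8; EF_G = 8+6 = 14
ES_H = 8; EF_H = 8+4 = 12
ES_I = 14; EF_I = 14+5 = 19
ES_J = max(EF_A=6, EF_C=17, EF_E=16, EF_F=26, EF_H=12, EF_I=19) = 26; EF_J = 26+7 = 33
Expected project duration μ = 33 days. Critical path: B → D → F → J.

Variance along critical path = 0.444 + 2.778 + 0.111 + 1.000 = 4.333; σ = 2.082 days.
D = μ + z·σ = 33 + 1.645·2.082 = 36.4 days

36.4 days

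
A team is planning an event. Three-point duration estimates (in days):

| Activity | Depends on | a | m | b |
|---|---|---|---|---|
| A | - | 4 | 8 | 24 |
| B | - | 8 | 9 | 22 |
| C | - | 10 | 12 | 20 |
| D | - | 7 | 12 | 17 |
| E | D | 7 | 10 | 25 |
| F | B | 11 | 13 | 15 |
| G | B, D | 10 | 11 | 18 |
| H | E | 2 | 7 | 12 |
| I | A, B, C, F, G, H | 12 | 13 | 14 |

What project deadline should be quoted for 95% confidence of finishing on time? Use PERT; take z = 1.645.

50.3 days

te_A = (4 + 4·8 + 24)/6 = 60/6 = 10; σ²_A = ((24−4)/6)² = 11.111
te_B = (8 + 4·9 + 22)/6 = 66/6 = 11; σ²_B = ((22−8)/6)² = 5.444
te_C = (10 + 4·12 + 20)/6 = 78/6 = 13; σ²_C = ((20−10)/6)² = 2.778
te_D = (7 + 4·12 + 17)/6 = 72/6 = 12; σ²_D = ((17−7)/6)² = 2.778
te_E = (7 + 4·10 + 25)/6 = 72/6 = 12; σ²_E = ((25−7)/6)² = 9.000
te_F = (11 + 4·13 + 15)/6 = 78/6 = 13; σ²_F = ((15−11)/6)² = 0.444
te_G = (10 + 4·11 + 18)/6 = 72/6 = 12; σ²_G = ((18−10)/6)² = 1.778
te_H = (2 + 4·7 + 12)/6 = 42/6 = 7; σ²_H = ((12−2)/6)² = 2.778
te_I = (12 + 4·13 + 14)/6 = 78/6 = 13; σ²_I = ((14−12)/6)² = 0.111

Forward pass:
ES_A = 0; EF_A = 10
ES_B = 0; EF_B = 11
ES_C = 0; EF_C = 13
ES_D = 0; EF_D = 12
ES_E = 12; EF_E = 12+12 = 24
ES_F = 11; EF_F = 11+13 = 24
ES_G = max(EF_B=11, EF_D=12) = 12; EF_G = 12+12 = 24
ES_H = 24; EF_H = 24+7 = 31
ES_I = max(EF_A=10, EF_B=11, EF_C=13, EF_F=24, EF_G=24, EF_H=31) = 31; EF_I = 31+13 = 44
Expected project duration μ = 44 days. Critical path: D → E → H → I.

Variance along critical path = 2.778 + 9.000 + 2.778 + 0.111 = 14.667; σ = 3.830 days.
D = μ + z·σ = 44 + 1.645·3.830 = 50.3 days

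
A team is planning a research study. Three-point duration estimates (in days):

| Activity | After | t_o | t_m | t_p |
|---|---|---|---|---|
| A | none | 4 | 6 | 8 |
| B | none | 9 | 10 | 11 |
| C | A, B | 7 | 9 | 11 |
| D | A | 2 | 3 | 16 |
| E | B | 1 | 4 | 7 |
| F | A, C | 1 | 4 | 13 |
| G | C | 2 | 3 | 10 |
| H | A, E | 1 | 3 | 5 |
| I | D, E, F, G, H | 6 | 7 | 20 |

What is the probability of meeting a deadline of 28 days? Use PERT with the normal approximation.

te_A = (4 + 4·6 + 8)/6 = 36/6 = 6; σ²_A = ((8−4)/6)² = 0.444
te_B = (9 + 4·10 + 11)/6 = 60/6 = 10; σ²_B = ((11−9)/6)² = 0.111
te_C = (7 + 4·9 + 11)/6 = 54/6 = 9; σ²_C = ((11−7)/6)² = 0.444
te_D = (2 + 4·3 + 16)/6 = 30/6 = 5; σ²_D = ((16−2)/6)² = 5.444
te_E = (1 + 4·4 + 7)/6 = 24/6 = 4; σ²_E = ((7−1)/6)² = 1.000
te_F = (1 + 4·4 + 13)/6 = 30/6 = 5; σ²_F = ((13−1)/6)² = 4.000
te_G = (2 + 4·3 + 10)/6 = 24/6 = 4; σ²_G = ((10−2)/6)² = 1.778
te_H = (1 + 4·3 + 5)/6 = 18/6 = 3; σ²_H = ((5−1)/6)² = 0.444
te_I = (6 + 4·7 + 20)/6 = 54/6 = 9; σ²_I = ((20−6)/6)² = 5.444

Forward pass:
ES_A = 0; EF_A = 6
ES_B = 0; EF_B = 10
ES_C = max(EF_A=6, EF_B=10) = 10; EF_C = 10+9 = 19
ES_D = 6; EF_D = 6+5 = 11
ES_E = 10; EF_E = 10+4 = 14
ES_F = max(EF_A=6, EF_C=19) = 19; EF_F = 19+5 = 24
ES_G = 19; EF_G = 19+4 = 23
ES_H = max(EF_A=6, EF_E=14) = 14; EF_H = 14+3 = 17
ES_I = max(EF_D=11, EF_E=14, EF_F=24, EF_G=23, EF_H=17) = 24; EF_I = 24+9 = 33
Expected project duration μ = 33 days. Critical path: B → C → F → I.

Variance along critical path = 0.111 + 0.444 + 4.000 + 5.444 = 10.000; σ = √10.000 = 3.162 days.
Z = (28 − 33) / 3.162 = -1.581
P(T ≤ 28) = Φ(-1.581) ≈ 0.057

0.057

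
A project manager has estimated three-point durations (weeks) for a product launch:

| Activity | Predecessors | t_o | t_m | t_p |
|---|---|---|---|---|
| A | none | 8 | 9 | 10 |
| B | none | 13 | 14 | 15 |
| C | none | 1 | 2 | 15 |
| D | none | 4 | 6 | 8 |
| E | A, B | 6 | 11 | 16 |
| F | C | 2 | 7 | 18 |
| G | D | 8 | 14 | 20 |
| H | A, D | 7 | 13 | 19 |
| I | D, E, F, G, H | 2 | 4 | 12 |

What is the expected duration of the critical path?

30 weeks

te_A = (8 + 4·9 + 10)/6 = 54/6 = 9
te_B = (13 + 4·14 + 15)/6 = 84/6 = 14
te_C = (1 + 4·2 + 15)/6 = 24/6 = 4
te_D = (4 + 4·6 + 8)/6 = 36/6 = 6
te_E = (6 + 4·11 + 16)/6 = 66/6 = 11
te_F = (2 + 4·7 + 18)/6 = 48/6 = 8
te_G = (8 + 4·14 + 20)/6 = 84/6 = 14
te_H = (7 + 4·13 + 19)/6 = 78/6 = 13
te_I = (2 + 4·4 + 12)/6 = 30/6 = 5

Forward pass:
ES_A = 0; EF_A = 9
ES_B = 0; EF_B = 14
ES_C = 0; EF_C = 4
ES_D = 0; EF_D = 6
ES_E = max(EF_A=9, EF_B=14) = 14; EF_E = 14+11 = 25
ES_F = 4; EF_F = 4+8 = 12
ES_G = 6; EF_G = 6+14 = 20
ES_H = max(EF_A=9, EF_D=6) = 9; EF_H = 9+13 = 22
ES_I = max(EF_D=6, EF_E=25, EF_F=12, EF_G=20, EF_H=22) = 25; EF_I = 25+5 = 30
Expected project duration μ = 30 weeks. Critical path: B → E → I.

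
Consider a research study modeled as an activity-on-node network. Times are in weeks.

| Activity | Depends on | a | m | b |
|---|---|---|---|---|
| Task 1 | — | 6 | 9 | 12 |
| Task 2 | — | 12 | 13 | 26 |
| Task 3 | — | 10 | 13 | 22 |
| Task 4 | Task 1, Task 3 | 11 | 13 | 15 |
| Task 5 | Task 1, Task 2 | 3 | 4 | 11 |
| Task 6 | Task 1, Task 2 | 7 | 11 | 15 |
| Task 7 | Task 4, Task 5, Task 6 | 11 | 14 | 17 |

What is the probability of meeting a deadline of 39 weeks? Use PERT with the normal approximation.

te_Task 1 = (6 + 4·9 + 12)/6 = 54/6 = 9; σ²_Task 1 = ((12−6)/6)² = 1.000
te_Task 2 = (12 + 4·13 + 26)/6 = 90/6 = 15; σ²_Task 2 = ((26−12)/6)² = 5.444
te_Task 3 = (10 + 4·13 + 22)/6 = 84/6 = 14; σ²_Task 3 = ((22−10)/6)² = 4.000
te_Task 4 = (11 + 4·13 + 15)/6 = 78/6 = 13; σ²_Task 4 = ((15−11)/6)² = 0.444
te_Task 5 = (3 + 4·4 + 11)/6 = 30/6 = 5; σ²_Task 5 = ((11−3)/6)² = 1.778
te_Task 6 = (7 + 4·11 + 15)/6 = 66/6 = 11; σ²_Task 6 = ((15−7)/6)² = 1.778
te_Task 7 = (11 + 4·14 + 17)/6 = 84/6 = 14; σ²_Task 7 = ((17−11)/6)² = 1.000

Forward pass:
ES_Task 1 = 0; EF_Task 1 = 9
ES_Task 2 = 0; EF_Task 2 = 15
ES_Task 3 = 0; EF_Task 3 = 14
ES_Task 4 = max(EF_Task 1=9, EF_Task 3=14) = 14; EF_Task 4 = 14+13 = 27
ES_Task 5 = max(EF_Task 1=9, EF_Task 2=15) = 15; EF_Task 5 = 15+5 = 20
ES_Task 6 = max(EF_Task 1=9, EF_Task 2=15) = 15; EF_Task 6 = 15+11 = 26
ES_Task 7 = max(EF_Task 4=27, EF_Task 5=20, EF_Task 6=26) = 27; EF_Task 7 = 27+14 = 41
Expected project duration μ = 41 weeks. Critical path: Task 3 → Task 4 → Task 7.

Variance along critical path = 4.000 + 0.444 + 1.000 = 5.444; σ = √5.444 = 2.333 weeks.
Z = (39 − 41) / 2.333 = -0.857
P(T ≤ 39) = Φ(-0.857) ≈ 0.196

0.196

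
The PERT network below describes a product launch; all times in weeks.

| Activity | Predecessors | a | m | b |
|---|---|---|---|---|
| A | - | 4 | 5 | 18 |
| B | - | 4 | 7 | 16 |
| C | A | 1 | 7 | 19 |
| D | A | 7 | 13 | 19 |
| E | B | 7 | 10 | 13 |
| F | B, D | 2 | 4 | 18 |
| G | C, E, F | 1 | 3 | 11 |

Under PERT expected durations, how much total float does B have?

8 weeks

te_A = (4 + 4·5 + 18)/6 = 42/6 = 7
te_B = (4 + 4·7 + 16)/6 = 48/6 = 8
te_C = (1 + 4·7 + 19)/6 = 48/6 = 8
te_D = (7 + 4·13 + 19)/6 = 78/6 = 13
te_E = (7 + 4·10 + 13)/6 = 60/6 = 10
te_F = (2 + 4·4 + 18)/6 = 36/6 = 6
te_G = (1 + 4·3 + 11)/6 = 24/6 = 4

Forward pass:
ES_A = 0; EF_A = 7
ES_B = 0; EF_B = 8
ES_C = 7; EF_C = 7+8 = 15
ES_D = 7; EF_D = 7+13 = 20
ES_E = 8; EF_E = 8+10 = 18
ES_F = max(EF_B=8, EF_D=20) = 20; EF_F = 20+6 = 26
ES_G = max(EF_C=15, EF_E=18, EF_F=26) = 26; EF_G = 26+4 = 30
Expected project duration μ = 30 weeks. Critical path: A → D → F → G.

Backward pass:
LF_G = 30; LS_G = 30−4 = 26
LF_F = LS_G = 26; LS_F = 26−6 = 20
LF_E = LS_G = 26; LS_E = 26−10 = 16
LF_D = LS_F = 20; LS_D = 20−13 = 7
LF_C = LS_G = 26; LS_C = 26−8 = 18
LF_B = min(LS_E=16, LS_F=20) = 16; LS_B = 16−8 = 8
LF_A = min(LS_C=18, LS_D=7) = 7; LS_A = 7−7 = 0
Slack_B = LS_B − ES_B = 8 − 0 = 8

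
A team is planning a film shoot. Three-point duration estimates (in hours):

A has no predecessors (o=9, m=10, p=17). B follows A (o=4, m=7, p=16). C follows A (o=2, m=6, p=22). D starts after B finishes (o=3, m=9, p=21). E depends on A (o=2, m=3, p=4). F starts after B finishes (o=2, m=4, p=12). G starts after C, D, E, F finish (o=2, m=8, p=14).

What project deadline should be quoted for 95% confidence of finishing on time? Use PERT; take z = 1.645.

44.1 hours

te_A = (9 + 4·10 + 17)/6 = 66/6 = 11; σ²_A = ((17−9)/6)² = 1.778
te_B = (4 + 4·7 + 16)/6 = 48/6 = 8; σ²_B = ((16−4)/6)² = 4.000
te_C = (2 + 4·6 + 22)/6 = 48/6 = 8; σ²_C = ((22−2)/6)² = 11.111
te_D = (3 + 4·9 + 21)/6 = 60/6 = 10; σ²_D = ((21−3)/6)² = 9.000
te_E = (2 + 4·3 + 4)/6 = 18/6 = 3; σ²_E = ((4−2)/6)² = 0.111
te_F = (2 + 4·4 + 12)/6 = 30/6 = 5; σ²_F = ((12−2)/6)² = 2.778
te_G = (2 + 4·8 + 14)/6 = 48/6 = 8; σ²_G = ((14−2)/6)² = 4.000

Forward pass:
ES_A = 0; EF_A = 11
ES_B = 11; EF_B = 11+8 = 19
ES_C = 11; EF_C = 11+8 = 19
ES_D = 19; EF_D = 19+10 = 29
ES_E = 11; EF_E = 11+3 = 14
ES_F = 19; EF_F = 19+5 = 24
ES_G = max(EF_C=19, EF_D=29, EF_E=14, EF_F=24) = 29; EF_G = 29+8 = 37
Expected project duration μ = 37 hours. Critical path: A → B → D → G.

Variance along critical path = 1.778 + 4.000 + 9.000 + 4.000 = 18.778; σ = 4.333 hours.
D = μ + z·σ = 37 + 1.645·4.333 = 44.1 hours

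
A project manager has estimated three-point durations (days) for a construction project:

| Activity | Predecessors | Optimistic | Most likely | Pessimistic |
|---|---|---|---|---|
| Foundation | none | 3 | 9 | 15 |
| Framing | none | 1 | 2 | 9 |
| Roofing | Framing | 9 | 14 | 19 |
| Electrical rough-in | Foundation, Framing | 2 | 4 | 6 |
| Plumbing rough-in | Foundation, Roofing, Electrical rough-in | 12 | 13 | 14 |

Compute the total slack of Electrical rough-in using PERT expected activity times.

te_Foundation = (3 + 4·9 + 15)/6 = 54/6 = 9
te_Framing = (1 + 4·2 + 9)/6 = 18/6 = 3
te_Roofing = (9 + 4·14 + 19)/6 = 84/6 = 14
te_Electrical rough-in = (2 + 4·4 + 6)/6 = 24/6 = 4
te_Plumbing rough-in = (12 + 4·13 + 14)/6 = 78/6 = 13

Forward pass:
ES_Foundation = 0; EF_Foundation = 9
ES_Framing = 0; EF_Framing = 3
ES_Roofing = 3; EF_Roofing = 3+14 = 17
ES_Electrical rough-in = max(EF_Foundation=9, EF_Framing=3) = 9; EF_Electrical rough-in = 9+4 = 13
ES_Plumbing rough-in = max(EF_Foundation=9, EF_Roofing=17, EF_Electrical rough-in=13) = 17; EF_Plumbing rough-in = 17+13 = 30
Expected project duration μ = 30 days. Critical path: Framing → Roofing → Plumbing rough-in.

Backward pass:
LF_Plumbing rough-in = 30; LS_Plumbing rough-in = 30−13 = 17
LF_Electrical rough-in = LS_Plumbing rough-in = 17; LS_Electrical rough-in = 17−4 = 13
LF_Roofing = LS_Plumbing rough-in = 17; LS_Roofing = 17−14 = 3
LF_Framing = min(LS_Roofing=3, LS_Electrical rough-in=13) = 3; LS_Framing = 3−3 = 0
LF_Foundation = min(LS_Electrical rough-in=13, LS_Plumbing rough-in=17) = 13; LS_Foundation = 13−9 = 4
Slack_Electrical rough-in = LS_Electrical rough-in − ES_Electrical rough-in = 13 − 9 = 4

4 days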